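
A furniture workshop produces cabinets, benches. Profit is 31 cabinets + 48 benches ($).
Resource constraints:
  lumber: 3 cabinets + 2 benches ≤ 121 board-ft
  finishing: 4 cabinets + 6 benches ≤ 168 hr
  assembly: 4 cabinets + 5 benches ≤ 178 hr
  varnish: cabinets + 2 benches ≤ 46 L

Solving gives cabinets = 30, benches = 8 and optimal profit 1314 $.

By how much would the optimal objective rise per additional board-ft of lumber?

Check each constraint at x*: lumber 106/121 (slack 15); finishing 168/168 (tight); assembly 160/178 (slack 18); varnish 46/46 (tight).
Slack constraints have shadow price 0 (complementary slackness).
From A_Bᵀ y = c: 4·y_finishing + 1·y_varnish = 31; 6·y_finishing + 2·y_varnish = 48.
→ y_finishing = 7 and y_varnish = 3.
Shadow price of lumber = 0.

0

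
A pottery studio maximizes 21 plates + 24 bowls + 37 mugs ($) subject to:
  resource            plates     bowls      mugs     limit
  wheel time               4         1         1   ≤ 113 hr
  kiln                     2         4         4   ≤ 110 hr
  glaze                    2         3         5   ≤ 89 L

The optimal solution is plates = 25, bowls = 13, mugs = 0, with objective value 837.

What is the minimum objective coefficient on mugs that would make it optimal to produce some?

Binding: wheel time and glaze. Non-binding: kiln (8 unused).
Since kiln is not tight, its dual is 0.
From A_Bᵀ y = c: 4·y_wheel time + 2·y_glaze = 21; 1·y_wheel time + 3·y_glaze = 24.
This yields shadow prices y_wheel time = 1.5, y_glaze = 7.5.
mugs enters the basis when its profit ≥ yᵀa₃ = 1.5·1 + 7.5·5 = 39.

39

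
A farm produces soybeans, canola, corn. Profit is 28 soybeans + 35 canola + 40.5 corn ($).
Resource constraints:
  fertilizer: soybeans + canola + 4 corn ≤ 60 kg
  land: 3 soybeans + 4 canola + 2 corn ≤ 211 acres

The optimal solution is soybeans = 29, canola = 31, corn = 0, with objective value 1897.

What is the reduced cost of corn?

Both fertilizer and land are binding at x*.
The binding rows give the dual system: 1·y_fertilizer + 3·y_land = 28 and 1·y_fertilizer + 4·y_land = 35.
→ y_fertilizer = 7 and y_land = 7.
Reduced cost of corn: c₃ − yᵀa₃ = 40.5 − (7·4 + 7·2) = 40.5 − 42 = -1.5.

-1.5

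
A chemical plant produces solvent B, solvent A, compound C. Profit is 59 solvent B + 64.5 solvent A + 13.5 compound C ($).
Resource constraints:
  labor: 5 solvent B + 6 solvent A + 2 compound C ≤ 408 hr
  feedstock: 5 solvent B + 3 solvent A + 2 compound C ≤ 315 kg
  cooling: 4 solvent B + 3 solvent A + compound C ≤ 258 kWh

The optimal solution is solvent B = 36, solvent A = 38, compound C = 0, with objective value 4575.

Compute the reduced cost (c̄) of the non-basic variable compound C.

-8

Binding: labor and cooling. Non-binding: feedstock (21 unused).
Slack constraints have shadow price 0 (complementary slackness).
The binding rows give the dual system: 5·y_labor + 4·y_cooling = 59 and 6·y_labor + 3·y_cooling = 64.5.
Solving: y_labor = 9, y_cooling = 3.5.
Reduced cost of compound C: c₃ − yᵀa₃ = 13.5 − (9·2 + 3.5·1) = 13.5 − 21.5 = -8.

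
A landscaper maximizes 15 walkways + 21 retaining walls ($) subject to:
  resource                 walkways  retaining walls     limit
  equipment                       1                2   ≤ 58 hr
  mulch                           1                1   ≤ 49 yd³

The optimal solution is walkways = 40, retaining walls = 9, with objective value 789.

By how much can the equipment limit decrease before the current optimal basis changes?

Binding constraints: equipment, mulch. The basis is B = [[1,2],[1,1]] with det -1.
Per unit decrease in equipment, x* moves by d = (1, -1).
The basis stays optimal until retaining walls reaches 0; allowable decrease = 9 hr.

9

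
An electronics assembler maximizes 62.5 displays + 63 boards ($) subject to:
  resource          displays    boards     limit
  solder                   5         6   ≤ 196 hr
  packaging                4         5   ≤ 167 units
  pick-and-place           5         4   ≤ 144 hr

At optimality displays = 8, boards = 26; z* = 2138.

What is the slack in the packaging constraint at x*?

packaging used = 4·8 + 5·26 = 162; slack = 167 − 162 = 5.

5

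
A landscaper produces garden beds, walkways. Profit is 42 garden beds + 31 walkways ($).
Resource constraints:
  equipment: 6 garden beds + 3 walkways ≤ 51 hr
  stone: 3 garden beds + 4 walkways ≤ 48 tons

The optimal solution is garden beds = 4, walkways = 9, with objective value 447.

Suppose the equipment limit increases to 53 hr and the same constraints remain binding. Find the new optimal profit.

457

Both equipment and stone are binding at x*.
The binding rows give the dual system: 6·y_equipment + 3·y_stone = 42 and 3·y_equipment + 4·y_stone = 31.
Solving: y_equipment = 5, y_stone = 4.
Δz = y_equipment·Δb = 5 × (2) = 10, so new z* = 447 + 10 = 457.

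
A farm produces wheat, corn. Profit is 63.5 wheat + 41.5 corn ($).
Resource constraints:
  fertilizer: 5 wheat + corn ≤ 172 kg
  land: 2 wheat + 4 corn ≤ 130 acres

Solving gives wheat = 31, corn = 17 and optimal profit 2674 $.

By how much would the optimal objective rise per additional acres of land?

At the optimum: fertilizer uses 172 of 172 (binding); land uses 130 of 130 (binding).
Dual feasibility on the basic columns requires 5·y_fertilizer + 2·y_land = 63.5, 1·y_fertilizer + 4·y_land = 41.5.
This yields shadow prices y_fertilizer = 9.5, y_land = 8.
Shadow price of land = 8.

8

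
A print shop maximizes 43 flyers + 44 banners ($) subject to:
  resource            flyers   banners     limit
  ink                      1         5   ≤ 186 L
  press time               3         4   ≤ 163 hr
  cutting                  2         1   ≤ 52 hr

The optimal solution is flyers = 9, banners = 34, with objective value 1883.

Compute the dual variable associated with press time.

9

Binding: press time and cutting. Non-binding: ink (7 unused).
Slack constraints have shadow price 0 (complementary slackness).
The binding rows give the dual system: 3·y_press time + 2·y_cutting = 43 and 4·y_press time + 1·y_cutting = 44.
This yields shadow prices y_press time = 9, y_cutting = 8.
Shadow price of press time = 9.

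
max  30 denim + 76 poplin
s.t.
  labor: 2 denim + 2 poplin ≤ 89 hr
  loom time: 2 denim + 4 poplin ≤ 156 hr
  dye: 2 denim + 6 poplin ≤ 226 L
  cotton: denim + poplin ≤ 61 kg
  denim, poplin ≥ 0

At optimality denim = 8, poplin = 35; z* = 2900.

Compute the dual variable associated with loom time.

7

At the optimum: labor uses 86 of 89 (slack = 3); loom time uses 156 of 156 (binding); dye uses 226 of 226 (binding); cotton uses 43 of 61 (slack = 18).
By complementary slackness, y = 0 for the non-binding constraints.
Dual feasibility on the basic columns requires 2·y_loom time + 2·y_dye = 30, 4·y_loom time + 6·y_dye = 76.
Solving: y_loom time = 7, y_dye = 8.
Shadow price of loom time = 7.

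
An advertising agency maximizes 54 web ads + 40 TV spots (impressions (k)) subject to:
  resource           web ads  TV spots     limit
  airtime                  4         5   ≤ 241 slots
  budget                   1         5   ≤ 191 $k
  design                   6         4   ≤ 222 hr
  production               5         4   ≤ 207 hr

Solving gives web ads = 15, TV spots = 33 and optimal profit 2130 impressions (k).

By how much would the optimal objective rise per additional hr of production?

At the optimum: airtime uses 225 of 241 (slack = 16); budget uses 180 of 191 (slack = 11); design uses 222 of 222 (binding); production uses 207 of 207 (binding).
Since airtime, budget are not tight, their duals are 0.
The binding rows give the dual system: 6·y_design + 5·y_production = 54 and 4·y_design + 4·y_production = 40.
→ y_design = 4 and y_production = 6.
Shadow price of production = 6.

6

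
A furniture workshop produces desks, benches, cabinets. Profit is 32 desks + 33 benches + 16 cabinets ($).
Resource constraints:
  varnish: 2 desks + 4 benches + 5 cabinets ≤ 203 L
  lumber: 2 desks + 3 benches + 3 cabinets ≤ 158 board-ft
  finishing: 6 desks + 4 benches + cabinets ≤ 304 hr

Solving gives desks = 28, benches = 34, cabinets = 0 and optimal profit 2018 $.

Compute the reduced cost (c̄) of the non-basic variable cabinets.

Binding: lumber and finishing. Non-binding: varnish (11 unused).
Since varnish is not tight, its dual is 0.
From A_Bᵀ y = c: 2·y_lumber + 6·y_finishing = 32; 3·y_lumber + 4·y_finishing = 33.
→ y_lumber = 7 and y_finishing = 3.
Reduced cost of cabinets: c₃ − yᵀa₃ = 16 − (7·3 + 3·1) = 16 − 24 = -8.

-8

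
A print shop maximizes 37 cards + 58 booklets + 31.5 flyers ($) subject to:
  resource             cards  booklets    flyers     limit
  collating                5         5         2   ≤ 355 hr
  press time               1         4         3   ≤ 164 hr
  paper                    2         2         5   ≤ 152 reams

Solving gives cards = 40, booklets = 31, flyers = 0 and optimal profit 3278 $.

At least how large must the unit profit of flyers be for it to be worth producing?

33

Check each constraint at x*: collating 355/355 (tight); press time 164/164 (tight); paper 142/152 (slack 10).
By complementary slackness, y = 0 for the non-binding constraint.
Dual feasibility on the basic columns requires 5·y_collating + 1·y_press time = 37, 5·y_collating + 4·y_press time = 58.
Solving: y_collating = 6, y_press time = 7.
flyers enters the basis when its profit ≥ yᵀa₃ = 6·2 + 7·3 = 33.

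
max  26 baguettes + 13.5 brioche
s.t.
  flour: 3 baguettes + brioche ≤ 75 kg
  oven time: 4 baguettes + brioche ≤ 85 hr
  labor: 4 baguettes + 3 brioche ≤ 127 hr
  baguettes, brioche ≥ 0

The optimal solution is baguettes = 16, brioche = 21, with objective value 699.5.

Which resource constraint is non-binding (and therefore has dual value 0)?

flour: 69/75 (slack 6)
oven time: 85/85 (binding)
labor: 127/127 (binding)
By complementary slackness, a constraint with positive slack has shadow price 0 → flour.

flour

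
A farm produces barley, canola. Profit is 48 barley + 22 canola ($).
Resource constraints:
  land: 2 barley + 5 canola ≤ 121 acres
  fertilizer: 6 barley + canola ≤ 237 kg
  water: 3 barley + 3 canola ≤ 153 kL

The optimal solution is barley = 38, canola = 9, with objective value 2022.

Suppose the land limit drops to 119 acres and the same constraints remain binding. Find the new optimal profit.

2016

At the optimum: land uses 121 of 121 (binding); fertilizer uses 237 of 237 (binding); water uses 141 of 153 (slack = 12).
By complementary slackness, y = 0 for the non-binding constraint.
From A_Bᵀ y = c: 2·y_land + 6·y_fertilizer = 48; 5·y_land + 1·y_fertilizer = 22.
→ y_land = 3 and y_fertilizer = 7.
Δz = y_land·Δb = 3 × (-2) = -6, so new z* = 2022 − 6 = 2016.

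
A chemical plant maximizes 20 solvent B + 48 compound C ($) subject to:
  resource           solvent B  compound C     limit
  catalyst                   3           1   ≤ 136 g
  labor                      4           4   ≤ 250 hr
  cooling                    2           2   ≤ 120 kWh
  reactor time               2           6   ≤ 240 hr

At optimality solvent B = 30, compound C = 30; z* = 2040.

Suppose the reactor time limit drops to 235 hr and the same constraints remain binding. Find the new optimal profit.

Check each constraint at x*: catalyst 120/136 (slack 16); labor 240/250 (slack 10); cooling 120/120 (tight); reactor time 240/240 (tight).
Slack constraints have shadow price 0 (complementary slackness).
Dual feasibility on the basic columns requires 2·y_cooling + 2·y_reactor time = 20, 2·y_cooling + 6·y_reactor time = 48.
This yields shadow prices y_cooling = 3, y_reactor time = 7.
Δz = y_reactor time·Δb = 7 × (-5) = -35, so new z* = 2040 − 35 = 2005.

2005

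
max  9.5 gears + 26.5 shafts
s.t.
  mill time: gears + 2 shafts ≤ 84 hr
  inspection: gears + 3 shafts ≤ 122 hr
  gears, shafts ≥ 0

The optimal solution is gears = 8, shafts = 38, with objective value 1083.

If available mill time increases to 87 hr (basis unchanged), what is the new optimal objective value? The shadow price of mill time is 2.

1089

Δb = 3, so new z* = 1083 + (2)·(3) = 1083 + 6 = 1089.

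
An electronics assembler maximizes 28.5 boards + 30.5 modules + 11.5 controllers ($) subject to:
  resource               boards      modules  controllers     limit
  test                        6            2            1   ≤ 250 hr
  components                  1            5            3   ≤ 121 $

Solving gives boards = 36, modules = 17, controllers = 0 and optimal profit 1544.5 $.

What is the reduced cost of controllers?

At the optimum: test uses 250 of 250 (binding); components uses 121 of 121 (binding).
Dual feasibility on the basic columns requires 6·y_test + 1·y_components = 28.5, 2·y_test + 5·y_components = 30.5.
→ y_test = 4 and y_components = 4.5.
Reduced cost of controllers: c₃ − yᵀa₃ = 11.5 − (4·1 + 4.5·3) = 11.5 − 17.5 = -6.

-6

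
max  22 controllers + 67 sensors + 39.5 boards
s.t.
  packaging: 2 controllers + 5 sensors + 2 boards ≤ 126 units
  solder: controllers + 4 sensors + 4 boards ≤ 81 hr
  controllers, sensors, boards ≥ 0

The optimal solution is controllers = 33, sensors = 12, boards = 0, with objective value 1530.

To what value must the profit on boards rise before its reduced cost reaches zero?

Check each constraint at x*: packaging 126/126 (tight); solder 81/81 (tight).
The binding rows give the dual system: 2·y_packaging + 1·y_solder = 22 and 5·y_packaging + 4·y_solder = 67.
This yields shadow prices y_packaging = 7, y_solder = 8.
boards enters the basis when its profit ≥ yᵀa₃ = 7·2 + 8·4 = 46.

46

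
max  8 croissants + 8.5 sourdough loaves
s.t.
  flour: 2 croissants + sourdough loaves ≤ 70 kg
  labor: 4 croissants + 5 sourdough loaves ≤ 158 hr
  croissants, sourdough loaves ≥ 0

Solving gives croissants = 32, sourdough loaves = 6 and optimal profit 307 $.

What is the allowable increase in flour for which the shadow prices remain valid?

Binding constraints: flour, labor. The basis is B = [[2,1],[4,5]] with det 6.
Per unit increase in flour, x* moves by d = (0.8333, -0.6667).
The basis stays optimal until sourdough loaves reaches 0; allowable increase = 9 kg.

9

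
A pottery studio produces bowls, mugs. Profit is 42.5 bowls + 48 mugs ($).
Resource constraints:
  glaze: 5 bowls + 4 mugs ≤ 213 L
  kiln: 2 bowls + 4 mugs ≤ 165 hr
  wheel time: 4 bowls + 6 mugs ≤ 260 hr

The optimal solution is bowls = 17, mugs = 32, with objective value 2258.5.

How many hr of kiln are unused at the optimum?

kiln used = 2·17 + 4·32 = 162; slack = 165 − 162 = 3.

3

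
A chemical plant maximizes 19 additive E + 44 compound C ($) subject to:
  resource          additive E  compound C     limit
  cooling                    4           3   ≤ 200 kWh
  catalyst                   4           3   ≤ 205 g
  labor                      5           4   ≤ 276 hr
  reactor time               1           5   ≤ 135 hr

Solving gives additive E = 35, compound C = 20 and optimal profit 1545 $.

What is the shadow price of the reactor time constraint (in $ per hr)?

7

Binding: cooling and reactor time. Non-binding: catalyst (5 unused), labor (21 unused).
Since catalyst, labor are not tight, their duals are 0.
From A_Bᵀ y = c: 4·y_cooling + 1·y_reactor time = 19; 3·y_cooling + 5·y_reactor time = 44.
Solving: y_cooling = 3, y_reactor time = 7.
Shadow price of reactor time = 7.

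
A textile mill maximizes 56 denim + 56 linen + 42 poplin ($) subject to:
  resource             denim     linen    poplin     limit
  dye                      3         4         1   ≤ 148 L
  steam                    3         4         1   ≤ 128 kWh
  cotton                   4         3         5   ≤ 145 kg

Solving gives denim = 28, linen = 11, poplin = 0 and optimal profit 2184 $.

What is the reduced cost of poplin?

-6

Check each constraint at x*: dye 128/148 (slack 20); steam 128/128 (tight); cotton 145/145 (tight).
Since dye is not tight, its dual is 0.
Dual feasibility on the basic columns requires 3·y_steam + 4·y_cotton = 56, 4·y_steam + 3·y_cotton = 56.
Solving: y_steam = 8, y_cotton = 8.
Reduced cost of poplin: c₃ − yᵀa₃ = 42 − (8·1 + 8·5) = 42 − 48 = -6.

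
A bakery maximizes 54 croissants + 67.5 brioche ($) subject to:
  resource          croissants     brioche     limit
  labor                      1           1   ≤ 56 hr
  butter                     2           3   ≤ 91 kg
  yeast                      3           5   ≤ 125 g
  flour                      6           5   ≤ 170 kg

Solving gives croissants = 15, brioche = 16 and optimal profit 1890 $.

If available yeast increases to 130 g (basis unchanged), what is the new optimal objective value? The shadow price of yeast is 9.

Δb = 5, so new z* = 1890 + (9)·(5) = 1890 + 45 = 1935.

1935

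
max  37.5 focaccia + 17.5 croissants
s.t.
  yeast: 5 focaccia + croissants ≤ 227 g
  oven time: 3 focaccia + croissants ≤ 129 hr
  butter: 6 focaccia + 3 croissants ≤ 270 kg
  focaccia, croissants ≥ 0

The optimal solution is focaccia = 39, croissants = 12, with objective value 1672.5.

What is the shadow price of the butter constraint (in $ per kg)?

Check each constraint at x*: yeast 207/227 (slack 20); oven time 129/129 (tight); butter 270/270 (tight).
Since yeast is not tight, its dual is 0.
From A_Bᵀ y = c: 3·y_oven time + 6·y_butter = 37.5; 1·y_oven time + 3·y_butter = 17.5.
Solving: y_oven time = 2.5, y_butter = 5.
Shadow price of butter = 5.

5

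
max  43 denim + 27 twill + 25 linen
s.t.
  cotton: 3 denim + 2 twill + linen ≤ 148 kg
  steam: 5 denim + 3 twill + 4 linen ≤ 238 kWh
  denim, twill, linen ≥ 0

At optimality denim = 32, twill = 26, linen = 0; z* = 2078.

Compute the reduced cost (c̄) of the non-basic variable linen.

At the optimum: cotton uses 148 of 148 (binding); steam uses 238 of 238 (binding).
Dual feasibility on the basic columns requires 3·y_cotton + 5·y_steam = 43, 2·y_cotton + 3·y_steam = 27.
This yields shadow prices y_cotton = 6, y_steam = 5.
Reduced cost of linen: c₃ − yᵀa₃ = 25 − (6·1 + 5·4) = 25 − 26 = -1.

-1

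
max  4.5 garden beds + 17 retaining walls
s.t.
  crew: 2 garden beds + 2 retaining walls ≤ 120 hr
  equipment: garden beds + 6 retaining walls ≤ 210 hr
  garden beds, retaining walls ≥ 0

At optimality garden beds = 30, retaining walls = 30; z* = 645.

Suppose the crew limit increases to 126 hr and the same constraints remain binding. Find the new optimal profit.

Both crew and equipment are binding at x*.
From A_Bᵀ y = c: 2·y_crew + 1·y_equipment = 4.5; 2·y_crew + 6·y_equipment = 17.
Solving: y_crew = 1, y_equipment = 2.5.
Δz = y_crew·Δb = 1 × (6) = 6, so new z* = 645 + 6 = 651.

651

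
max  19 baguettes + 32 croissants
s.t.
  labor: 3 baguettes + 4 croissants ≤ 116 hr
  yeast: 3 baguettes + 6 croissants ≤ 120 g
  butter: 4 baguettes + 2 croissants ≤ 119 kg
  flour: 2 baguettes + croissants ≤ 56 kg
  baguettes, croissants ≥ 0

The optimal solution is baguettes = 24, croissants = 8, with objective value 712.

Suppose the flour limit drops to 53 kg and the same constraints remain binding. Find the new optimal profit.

706

At the optimum: labor uses 104 of 116 (slack = 12); yeast uses 120 of 120 (binding); butter uses 112 of 119 (slack = 7); flour uses 56 of 56 (binding).
Since labor, butter are not tight, their duals are 0.
From A_Bᵀ y = c: 3·y_yeast + 2·y_flour = 19; 6·y_yeast + 1·y_flour = 32.
Solving: y_yeast = 5, y_flour = 2.
Δz = y_flour·Δb = 2 × (-3) = -6, so new z* = 712 − 6 = 706.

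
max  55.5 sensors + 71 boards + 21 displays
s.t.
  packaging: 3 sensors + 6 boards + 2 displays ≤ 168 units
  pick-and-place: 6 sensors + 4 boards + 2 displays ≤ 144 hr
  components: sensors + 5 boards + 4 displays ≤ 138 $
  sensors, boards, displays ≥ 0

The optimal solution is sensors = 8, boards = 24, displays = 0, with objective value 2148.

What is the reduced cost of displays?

-6

Check each constraint at x*: packaging 168/168 (tight); pick-and-place 144/144 (tight); components 128/138 (slack 10).
By complementary slackness, y = 0 for the non-binding constraint.
From A_Bᵀ y = c: 3·y_packaging + 6·y_pick-and-place = 55.5; 6·y_packaging + 4·y_pick-and-place = 71.
Solving: y_packaging = 8.5, y_pick-and-place = 5.
Reduced cost of displays: c₃ − yᵀa₃ = 21 − (8.5·2 + 5·2) = 21 − 27 = -6.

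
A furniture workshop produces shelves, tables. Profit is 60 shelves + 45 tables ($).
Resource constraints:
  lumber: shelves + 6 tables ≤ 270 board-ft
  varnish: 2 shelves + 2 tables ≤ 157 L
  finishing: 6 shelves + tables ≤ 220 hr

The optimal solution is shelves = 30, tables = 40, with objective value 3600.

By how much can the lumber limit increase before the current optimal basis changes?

59.5

Binding constraints: lumber, finishing. The basis is B = [[1,6],[6,1]] with det -35.
Per unit increase in lumber, x* moves by d = (-0.0286, 0.1714).
The basis stays optimal until varnish becomes binding; allowable increase = 59.5 board-ft.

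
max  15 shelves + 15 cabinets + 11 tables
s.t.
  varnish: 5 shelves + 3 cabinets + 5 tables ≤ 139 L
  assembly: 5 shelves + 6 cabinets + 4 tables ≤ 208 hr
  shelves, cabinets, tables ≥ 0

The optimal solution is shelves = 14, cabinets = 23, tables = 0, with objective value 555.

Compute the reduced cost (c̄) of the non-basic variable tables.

Check each constraint at x*: varnish 139/139 (tight); assembly 208/208 (tight).
Dual feasibility on the basic columns requires 5·y_varnish + 5·y_assembly = 15, 3·y_varnish + 6·y_assembly = 15.
This yields shadow prices y_varnish = 1, y_assembly = 2.
Reduced cost of tables: c₃ − yᵀa₃ = 11 − (1·5 + 2·4) = 11 − 13 = -2.

-2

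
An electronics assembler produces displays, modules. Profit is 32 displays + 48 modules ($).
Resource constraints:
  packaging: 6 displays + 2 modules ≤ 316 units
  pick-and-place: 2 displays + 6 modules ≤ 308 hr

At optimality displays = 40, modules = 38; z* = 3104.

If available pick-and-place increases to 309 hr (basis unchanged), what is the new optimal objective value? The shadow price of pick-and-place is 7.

Δb = 1, so new z* = 3104 + (7)·(1) = 3104 + 7 = 3111.

3111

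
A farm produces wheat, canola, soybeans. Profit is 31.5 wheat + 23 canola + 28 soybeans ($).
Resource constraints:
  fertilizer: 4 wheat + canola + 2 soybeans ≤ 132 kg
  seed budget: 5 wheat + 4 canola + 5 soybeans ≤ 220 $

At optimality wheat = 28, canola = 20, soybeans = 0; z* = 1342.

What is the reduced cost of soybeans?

-1.5

Check each constraint at x*: fertilizer 132/132 (tight); seed budget 220/220 (tight).
The binding rows give the dual system: 4·y_fertilizer + 5·y_seed budget = 31.5 and 1·y_fertilizer + 4·y_seed budget = 23.
→ y_fertilizer = 1 and y_seed budget = 5.5.
Reduced cost of soybeans: c₃ − yᵀa₃ = 28 − (1·2 + 5.5·5) = 28 − 29.5 = -1.5.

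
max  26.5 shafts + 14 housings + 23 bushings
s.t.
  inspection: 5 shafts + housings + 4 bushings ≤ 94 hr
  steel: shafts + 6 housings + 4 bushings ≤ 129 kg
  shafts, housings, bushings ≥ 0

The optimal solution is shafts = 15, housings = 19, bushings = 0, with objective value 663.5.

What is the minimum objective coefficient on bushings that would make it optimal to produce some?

At the optimum: inspection uses 94 of 94 (binding); steel uses 129 of 129 (binding).
The binding rows give the dual system: 5·y_inspection + 1·y_steel = 26.5 and 1·y_inspection + 6·y_steel = 14.
Solving: y_inspection = 5, y_steel = 1.5.
bushings enters the basis when its profit ≥ yᵀa₃ = 5·4 + 1.5·4 = 26.

26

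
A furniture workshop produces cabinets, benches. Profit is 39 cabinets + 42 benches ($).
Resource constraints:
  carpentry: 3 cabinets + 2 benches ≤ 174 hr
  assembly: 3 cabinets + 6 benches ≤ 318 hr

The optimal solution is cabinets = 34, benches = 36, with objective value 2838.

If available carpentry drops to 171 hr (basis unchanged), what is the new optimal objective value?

Both carpentry and assembly are binding at x*.
From A_Bᵀ y = c: 3·y_carpentry + 3·y_assembly = 39; 2·y_carpentry + 6·y_assembly = 42.
→ y_carpentry = 9 and y_assembly = 4.
Δz = y_carpentry·Δb = 9 × (-3) = -27, so new z* = 2838 − 27 = 2811.

2811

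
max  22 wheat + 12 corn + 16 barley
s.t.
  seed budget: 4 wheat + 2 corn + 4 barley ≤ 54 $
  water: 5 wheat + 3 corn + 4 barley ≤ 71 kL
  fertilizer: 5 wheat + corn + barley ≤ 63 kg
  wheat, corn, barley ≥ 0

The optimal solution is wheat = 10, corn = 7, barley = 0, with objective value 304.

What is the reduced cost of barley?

Check each constraint at x*: seed budget 54/54 (tight); water 71/71 (tight); fertilizer 57/63 (slack 6).
By complementary slackness, y = 0 for the non-binding constraint.
The binding rows give the dual system: 4·y_seed budget + 5·y_water = 22 and 2·y_seed budget + 3·y_water = 12.
This yields shadow prices y_seed budget = 3, y_water = 2.
Reduced cost of barley: c₃ − yᵀa₃ = 16 − (3·4 + 2·4) = 16 − 20 = -4.

-4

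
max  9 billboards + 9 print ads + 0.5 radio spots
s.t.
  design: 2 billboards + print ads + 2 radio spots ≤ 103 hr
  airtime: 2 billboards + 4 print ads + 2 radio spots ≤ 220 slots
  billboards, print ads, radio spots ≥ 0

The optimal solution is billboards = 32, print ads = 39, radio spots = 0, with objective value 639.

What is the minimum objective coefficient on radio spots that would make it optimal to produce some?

At the optimum: design uses 103 of 103 (binding); airtime uses 220 of 220 (binding).
From A_Bᵀ y = c: 2·y_design + 2·y_airtime = 9; 1·y_design + 4·y_airtime = 9.
→ y_design = 3 and y_airtime = 1.5.
radio spots enters the basis when its profit ≥ yᵀa₃ = 3·2 + 1.5·2 = 9.

9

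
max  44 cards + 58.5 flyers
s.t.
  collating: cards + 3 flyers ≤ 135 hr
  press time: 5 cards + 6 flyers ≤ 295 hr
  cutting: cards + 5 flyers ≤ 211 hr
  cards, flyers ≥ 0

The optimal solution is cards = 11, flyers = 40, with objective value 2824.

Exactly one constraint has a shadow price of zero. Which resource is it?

collating

collating: 131/135 (slack 4)
press time: 295/295 (binding)
cutting: 211/211 (binding)
By complementary slackness, a constraint with positive slack has shadow price 0 → collating.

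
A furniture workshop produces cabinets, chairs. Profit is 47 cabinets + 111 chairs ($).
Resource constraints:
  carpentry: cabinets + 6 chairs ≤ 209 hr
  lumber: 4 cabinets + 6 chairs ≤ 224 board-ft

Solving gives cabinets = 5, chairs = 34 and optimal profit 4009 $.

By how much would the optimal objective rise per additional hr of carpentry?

At the optimum: carpentry uses 209 of 209 (binding); lumber uses 224 of 224 (binding).
From A_Bᵀ y = c: 1·y_carpentry + 4·y_lumber = 47; 6·y_carpentry + 6·y_lumber = 111.
This yields shadow prices y_carpentry = 9, y_lumber = 9.5.
Shadow price of carpentry = 9.

9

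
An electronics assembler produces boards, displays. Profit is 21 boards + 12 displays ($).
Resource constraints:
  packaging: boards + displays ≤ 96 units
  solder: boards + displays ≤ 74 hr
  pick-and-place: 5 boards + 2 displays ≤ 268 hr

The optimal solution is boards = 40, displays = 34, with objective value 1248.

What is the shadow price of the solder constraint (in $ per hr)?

Check each constraint at x*: packaging 74/96 (slack 22); solder 74/74 (tight); pick-and-place 268/268 (tight).
By complementary slackness, y = 0 for the non-binding constraint.
From A_Bᵀ y = c: 1·y_solder + 5·y_pick-and-place = 21; 1·y_solder + 2·y_pick-and-place = 12.
This yields shadow prices y_solder = 6, y_pick-and-place = 3.
Shadow price of solder = 6.

6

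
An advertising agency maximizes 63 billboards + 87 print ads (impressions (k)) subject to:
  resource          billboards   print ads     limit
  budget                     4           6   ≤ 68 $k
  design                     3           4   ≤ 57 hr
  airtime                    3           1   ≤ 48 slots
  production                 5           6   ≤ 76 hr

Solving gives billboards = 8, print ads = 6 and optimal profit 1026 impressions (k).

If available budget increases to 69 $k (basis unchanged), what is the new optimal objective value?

Check each constraint at x*: budget 68/68 (tight); design 48/57 (slack 9); airtime 30/48 (slack 18); production 76/76 (tight).
By complementary slackness, y = 0 for the non-binding constraints.
Dual feasibility on the basic columns requires 4·y_budget + 5·y_production = 63, 6·y_budget + 6·y_production = 87.
→ y_budget = 9.5 and y_production = 5.
Δz = y_budget·Δb = 9.5 × (1) = 9.5, so new z* = 1026 + 9.5 = 1035.5.

1035.5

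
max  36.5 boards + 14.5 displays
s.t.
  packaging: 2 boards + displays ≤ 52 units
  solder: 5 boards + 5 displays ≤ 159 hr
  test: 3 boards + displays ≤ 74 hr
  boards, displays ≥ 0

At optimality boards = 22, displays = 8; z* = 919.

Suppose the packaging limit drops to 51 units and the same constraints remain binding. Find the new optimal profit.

Check each constraint at x*: packaging 52/52 (tight); solder 150/159 (slack 9); test 74/74 (tight).
Slack constraints have shadow price 0 (complementary slackness).
From A_Bᵀ y = c: 2·y_packaging + 3·y_test = 36.5; 1·y_packaging + 1·y_test = 14.5.
This yields shadow prices y_packaging = 7, y_test = 7.5.
Δz = y_packaging·Δb = 7 × (-1) = -7, so new z* = 919 − 7 = 912.

912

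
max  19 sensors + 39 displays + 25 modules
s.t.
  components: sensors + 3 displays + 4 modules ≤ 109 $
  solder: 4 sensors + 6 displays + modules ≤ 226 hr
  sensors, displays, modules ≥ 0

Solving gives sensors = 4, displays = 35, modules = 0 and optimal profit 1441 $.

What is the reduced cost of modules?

Check each constraint at x*: components 109/109 (tight); solder 226/226 (tight).
The binding rows give the dual system: 1·y_components + 4·y_solder = 19 and 3·y_components + 6·y_solder = 39.
Solving: y_components = 7, y_solder = 3.
Reduced cost of modules: c₃ − yᵀa₃ = 25 − (7·4 + 3·1) = 25 − 31 = -6.

-6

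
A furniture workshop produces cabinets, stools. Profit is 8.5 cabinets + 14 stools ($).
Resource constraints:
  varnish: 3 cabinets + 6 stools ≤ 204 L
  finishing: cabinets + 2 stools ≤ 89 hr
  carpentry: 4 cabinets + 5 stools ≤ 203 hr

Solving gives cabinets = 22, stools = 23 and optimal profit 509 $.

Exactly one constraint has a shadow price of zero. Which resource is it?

varnish: 204/204 (binding)
finishing: 68/89 (slack 21)
carpentry: 203/203 (binding)
By complementary slackness, a constraint with positive slack has shadow price 0 → finishing.

finishing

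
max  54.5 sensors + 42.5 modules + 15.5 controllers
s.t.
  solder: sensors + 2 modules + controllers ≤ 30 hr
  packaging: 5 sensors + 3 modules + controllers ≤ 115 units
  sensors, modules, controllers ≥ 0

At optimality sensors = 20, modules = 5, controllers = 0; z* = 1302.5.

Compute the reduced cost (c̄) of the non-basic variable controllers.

Both solder and packaging are binding at x*.
The binding rows give the dual system: 1·y_solder + 5·y_packaging = 54.5 and 2·y_solder + 3·y_packaging = 42.5.
This yields shadow prices y_solder = 7, y_packaging = 9.5.
Reduced cost of controllers: c₃ − yᵀa₃ = 15.5 − (7·1 + 9.5·1) = 15.5 − 16.5 = -1.

-1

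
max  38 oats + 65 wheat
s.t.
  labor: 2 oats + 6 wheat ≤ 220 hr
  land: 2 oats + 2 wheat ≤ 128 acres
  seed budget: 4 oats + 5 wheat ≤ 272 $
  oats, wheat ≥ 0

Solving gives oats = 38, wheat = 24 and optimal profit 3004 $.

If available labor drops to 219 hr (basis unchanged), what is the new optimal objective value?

Binding: labor and seed budget. Non-binding: land (4 unused).
Since land is not tight, its dual is 0.
From A_Bᵀ y = c: 2·y_labor + 4·y_seed budget = 38; 6·y_labor + 5·y_seed budget = 65.
→ y_labor = 5 and y_seed budget = 7.
Δz = y_labor·Δb = 5 × (-1) = -5, so new z* = 3004 − 5 = 2999.

2999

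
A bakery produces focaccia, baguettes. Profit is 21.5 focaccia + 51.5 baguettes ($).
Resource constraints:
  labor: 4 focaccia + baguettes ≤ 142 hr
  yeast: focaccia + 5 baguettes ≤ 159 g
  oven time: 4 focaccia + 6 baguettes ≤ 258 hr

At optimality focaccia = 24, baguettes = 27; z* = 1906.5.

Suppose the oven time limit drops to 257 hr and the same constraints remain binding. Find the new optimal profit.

1902.5

At the optimum: labor uses 123 of 142 (slack = 19); yeast uses 159 of 159 (binding); oven time uses 258 of 258 (binding).
Since labor is not tight, its dual is 0.
The binding rows give the dual system: 1·y_yeast + 4·y_oven time = 21.5 and 5·y_yeast + 6·y_oven time = 51.5.
This yields shadow prices y_yeast = 5.5, y_oven time = 4.
Δz = y_oven time·Δb = 4 × (-1) = -4, so new z* = 1906.5 − 4 = 1902.5.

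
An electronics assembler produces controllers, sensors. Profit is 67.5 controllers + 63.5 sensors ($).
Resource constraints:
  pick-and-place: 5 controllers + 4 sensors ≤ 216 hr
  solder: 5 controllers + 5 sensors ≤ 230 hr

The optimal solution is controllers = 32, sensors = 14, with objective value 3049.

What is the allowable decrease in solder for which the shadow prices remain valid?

Binding constraints: pick-and-place, solder. The basis is B = [[5,4],[5,5]] with det 5.
Per unit decrease in solder, x* moves by d = (0.8, -1).
The basis stays optimal until sensors reaches 0; allowable decrease = 14 hr.

14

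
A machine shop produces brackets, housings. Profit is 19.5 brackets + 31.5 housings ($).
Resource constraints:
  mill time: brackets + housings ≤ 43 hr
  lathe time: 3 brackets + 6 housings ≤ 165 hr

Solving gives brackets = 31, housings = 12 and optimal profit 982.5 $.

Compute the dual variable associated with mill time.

Check each constraint at x*: mill time 43/43 (tight); lathe time 165/165 (tight).
Dual feasibility on the basic columns requires 1·y_mill time + 3·y_lathe time = 19.5, 1·y_mill time + 6·y_lathe time = 31.5.
Solving: y_mill time = 7.5, y_lathe time = 4.
Shadow price of mill time = 7.5.

7.5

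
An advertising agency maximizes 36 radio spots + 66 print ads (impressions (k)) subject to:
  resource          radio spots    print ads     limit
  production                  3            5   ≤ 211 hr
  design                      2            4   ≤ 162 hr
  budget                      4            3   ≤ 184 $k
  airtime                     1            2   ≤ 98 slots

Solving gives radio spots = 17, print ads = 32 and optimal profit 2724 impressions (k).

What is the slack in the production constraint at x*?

0

production used = 3·17 + 5·32 = 211; slack = 211 − 211 = 0.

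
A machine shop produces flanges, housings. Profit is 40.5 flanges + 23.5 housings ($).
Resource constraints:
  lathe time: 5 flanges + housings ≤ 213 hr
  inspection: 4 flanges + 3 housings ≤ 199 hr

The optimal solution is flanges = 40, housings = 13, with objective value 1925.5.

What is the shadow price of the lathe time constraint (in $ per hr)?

2.5

Check each constraint at x*: lathe time 213/213 (tight); inspection 199/199 (tight).
From A_Bᵀ y = c: 5·y_lathe time + 4·y_inspection = 40.5; 1·y_lathe time + 3·y_inspection = 23.5.
→ y_lathe time = 2.5 and y_inspection = 7.
Shadow price of lathe time = 2.5.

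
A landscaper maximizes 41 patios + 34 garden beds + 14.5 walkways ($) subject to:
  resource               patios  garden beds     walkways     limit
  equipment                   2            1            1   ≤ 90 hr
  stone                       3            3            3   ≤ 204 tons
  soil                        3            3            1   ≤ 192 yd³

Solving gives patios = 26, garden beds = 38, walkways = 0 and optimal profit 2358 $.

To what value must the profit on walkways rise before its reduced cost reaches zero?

At the optimum: equipment uses 90 of 90 (binding); stone uses 192 of 204 (slack = 12); soil uses 192 of 192 (binding).
Since stone is not tight, its dual is 0.
From A_Bᵀ y = c: 2·y_equipment + 3·y_soil = 41; 1·y_equipment + 3·y_soil = 34.
Solving: y_equipment = 7, y_soil = 9.
walkways enters the basis when its profit ≥ yᵀa₃ = 7·1 + 9·1 = 16.

16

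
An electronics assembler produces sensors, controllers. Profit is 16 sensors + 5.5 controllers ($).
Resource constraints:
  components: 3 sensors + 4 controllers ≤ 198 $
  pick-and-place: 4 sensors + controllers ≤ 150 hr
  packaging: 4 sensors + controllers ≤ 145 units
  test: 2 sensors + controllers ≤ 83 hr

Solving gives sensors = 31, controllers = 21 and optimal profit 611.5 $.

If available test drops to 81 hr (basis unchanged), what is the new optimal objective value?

605.5

At the optimum: components uses 177 of 198 (slack = 21); pick-and-place uses 145 of 150 (slack = 5); packaging uses 145 of 145 (binding); test uses 83 of 83 (binding).
Since components, pick-and-place are not tight, their duals are 0.
The binding rows give the dual system: 4·y_packaging + 2·y_test = 16 and 1·y_packaging + 1·y_test = 5.5.
Solving: y_packaging = 2.5, y_test = 3.
Δz = y_test·Δb = 3 × (-2) = -6, so new z* = 611.5 − 6 = 605.5.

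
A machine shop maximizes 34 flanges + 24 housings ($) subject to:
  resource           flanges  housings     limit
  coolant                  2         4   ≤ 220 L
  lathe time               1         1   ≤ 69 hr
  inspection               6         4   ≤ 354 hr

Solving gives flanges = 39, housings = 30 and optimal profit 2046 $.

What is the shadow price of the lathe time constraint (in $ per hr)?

4

At the optimum: coolant uses 198 of 220 (slack = 22); lathe time uses 69 of 69 (binding); inspection uses 354 of 354 (binding).
By complementary slackness, y = 0 for the non-binding constraint.
Dual feasibility on the basic columns requires 1·y_lathe time + 6·y_inspection = 34, 1·y_lathe time + 4·y_inspection = 24.
Solving: y_lathe time = 4, y_inspection = 5.
Shadow price of lathe time = 4.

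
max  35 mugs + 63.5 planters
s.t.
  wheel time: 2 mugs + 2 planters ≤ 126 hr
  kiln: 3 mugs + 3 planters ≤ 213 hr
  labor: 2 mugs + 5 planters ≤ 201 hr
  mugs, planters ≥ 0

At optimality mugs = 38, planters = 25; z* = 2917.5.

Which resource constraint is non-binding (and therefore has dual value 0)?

wheel time: 126/126 (binding)
kiln: 189/213 (slack 24)
labor: 201/201 (binding)
By complementary slackness, a constraint with positive slack has shadow price 0 → kiln.

kiln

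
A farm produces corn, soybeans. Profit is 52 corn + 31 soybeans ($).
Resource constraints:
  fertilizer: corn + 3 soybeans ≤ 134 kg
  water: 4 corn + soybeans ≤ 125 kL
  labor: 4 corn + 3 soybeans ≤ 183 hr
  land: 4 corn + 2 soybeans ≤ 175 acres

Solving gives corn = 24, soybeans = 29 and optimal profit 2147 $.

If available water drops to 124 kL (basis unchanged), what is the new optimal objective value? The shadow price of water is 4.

Δb = -1, so new z* = 2147 + (4)·(-1) = 2147 − 4 = 2143.

2143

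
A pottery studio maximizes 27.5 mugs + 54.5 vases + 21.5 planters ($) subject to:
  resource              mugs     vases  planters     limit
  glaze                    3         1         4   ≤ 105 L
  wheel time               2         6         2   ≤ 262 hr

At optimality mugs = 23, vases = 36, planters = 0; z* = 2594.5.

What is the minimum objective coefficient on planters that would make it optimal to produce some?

31

At the optimum: glaze uses 105 of 105 (binding); wheel time uses 262 of 262 (binding).
From A_Bᵀ y = c: 3·y_glaze + 2·y_wheel time = 27.5; 1·y_glaze + 6·y_wheel time = 54.5.
Solving: y_glaze = 3.5, y_wheel time = 8.5.
planters enters the basis when its profit ≥ yᵀa₃ = 3.5·4 + 8.5·2 = 31.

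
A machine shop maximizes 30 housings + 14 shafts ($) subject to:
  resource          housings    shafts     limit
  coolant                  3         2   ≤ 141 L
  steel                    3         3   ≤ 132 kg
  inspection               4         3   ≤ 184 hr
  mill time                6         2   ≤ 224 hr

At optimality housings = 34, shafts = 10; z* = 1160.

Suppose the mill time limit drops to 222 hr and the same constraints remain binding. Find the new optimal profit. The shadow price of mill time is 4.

1152

Δb = -2, so new z* = 1160 + (4)·(-2) = 1160 − 8 = 1152.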